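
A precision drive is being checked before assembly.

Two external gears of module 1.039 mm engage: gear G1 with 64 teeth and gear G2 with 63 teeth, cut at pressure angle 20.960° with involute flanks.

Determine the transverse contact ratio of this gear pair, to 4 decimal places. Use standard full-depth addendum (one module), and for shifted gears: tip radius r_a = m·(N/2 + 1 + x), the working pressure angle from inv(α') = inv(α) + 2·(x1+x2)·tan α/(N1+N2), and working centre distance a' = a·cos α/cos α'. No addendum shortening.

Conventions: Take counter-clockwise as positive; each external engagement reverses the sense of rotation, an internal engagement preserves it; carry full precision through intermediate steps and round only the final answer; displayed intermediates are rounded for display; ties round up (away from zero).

single-mesh involute tooth geometry (64T engaging 63T at module 1.039)
base radii: r_b1 = 31.047993, r_b2 = 30.562868
tip radii: r_a1 = 34.287000, r_a2 = 33.767500
no profile shift: α' = α, a' = a
action lengths: √(r_a1²−r_b1²) = 14.547182, √(r_a2²−r_b2²) = 14.358105
base pitch p_b = π·m·cos α = 3.048130
CR = (14.547182 + 14.358105 − 65.976500·sin 20.96000°)/3.048130 = 1.740225
contact ratio ≈ 1.7402

1.7402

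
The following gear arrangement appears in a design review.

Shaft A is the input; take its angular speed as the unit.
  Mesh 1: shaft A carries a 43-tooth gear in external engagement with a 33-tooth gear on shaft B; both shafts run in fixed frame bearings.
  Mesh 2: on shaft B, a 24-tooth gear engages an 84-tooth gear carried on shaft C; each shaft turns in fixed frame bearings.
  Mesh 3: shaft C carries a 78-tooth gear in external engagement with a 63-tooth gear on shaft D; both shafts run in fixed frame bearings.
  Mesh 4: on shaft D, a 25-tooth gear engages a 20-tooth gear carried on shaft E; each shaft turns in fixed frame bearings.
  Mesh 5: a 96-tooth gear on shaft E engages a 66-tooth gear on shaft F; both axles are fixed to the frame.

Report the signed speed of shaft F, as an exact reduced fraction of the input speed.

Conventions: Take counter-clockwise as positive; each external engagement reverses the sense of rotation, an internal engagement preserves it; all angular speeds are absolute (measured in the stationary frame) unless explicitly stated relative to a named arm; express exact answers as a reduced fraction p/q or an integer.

-44720/53361

5-mesh fixed-axis compound train (all bearings frame-fixed)
mesh 1 [43T→33T]: |ω|/ω_in = 1×43/33 = 43/33, sense flips to −
mesh 2 [24T→84T]: |ω|/ω_in = (43/33)×24/84 = 86/231, sense flips to +
mesh 3 [78T→63T]: |ω|/ω_in = (86/231)×78/63 = 2236/4851, sense flips to −
mesh 4 [25T→20T]: |ω|/ω_in = (2236/4851)×25/20 = 2795/4851, sense flips to +
mesh 5 [96T→66T]: |ω|/ω_in = (2795/4851)×96/66 = 44720/53361, sense flips to −
signed output speed (× input speed) = -44720/53361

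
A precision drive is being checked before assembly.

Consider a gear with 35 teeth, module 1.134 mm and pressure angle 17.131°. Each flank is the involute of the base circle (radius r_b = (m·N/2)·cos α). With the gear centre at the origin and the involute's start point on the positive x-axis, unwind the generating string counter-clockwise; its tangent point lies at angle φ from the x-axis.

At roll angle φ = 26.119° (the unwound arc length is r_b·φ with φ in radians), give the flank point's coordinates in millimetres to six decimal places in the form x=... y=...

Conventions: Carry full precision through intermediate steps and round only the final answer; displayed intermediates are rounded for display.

recognized (one wheel, involute flank): single-mesh tooth geometry, m = 1.134, N = 35
pitch radius r_p = m·N/2 = 1.134·35/2 = 19.845000
base radius r_b = r_p·cos α = 19.845000·cos 17.131° = 18.964552
roll angle φ = 26.119° = 0.45586255 rad
x = r_b·(cos φ + φ·sin φ) = 20.833873
y = r_b·(sin φ − φ·cos φ) = 0.586504

x=20.833873 y=0.586504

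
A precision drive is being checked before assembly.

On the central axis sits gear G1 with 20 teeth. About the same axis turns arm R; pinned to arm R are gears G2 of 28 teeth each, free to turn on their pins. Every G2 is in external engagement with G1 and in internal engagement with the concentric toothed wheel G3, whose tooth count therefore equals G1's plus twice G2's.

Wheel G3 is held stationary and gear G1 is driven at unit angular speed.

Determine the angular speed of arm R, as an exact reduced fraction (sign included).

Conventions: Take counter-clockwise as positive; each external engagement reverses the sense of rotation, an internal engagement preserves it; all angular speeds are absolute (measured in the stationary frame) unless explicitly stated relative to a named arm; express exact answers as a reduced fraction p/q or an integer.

5/24

recognized (axles ride arm R): planetary set, 20/28/76 teeth
ring teeth: 20 + 2·28 = 76
20(ω_sun−ω_arm) = −76(ω_ring−ω_arm),  ω_ring = 0, ω_sun = 1
20(1−ω_arm) = −76(0−ω_arm)  ⇒  96·ω_arm = 20  ⇒  ω_arm = 5/24
exact speed ratio = 5/24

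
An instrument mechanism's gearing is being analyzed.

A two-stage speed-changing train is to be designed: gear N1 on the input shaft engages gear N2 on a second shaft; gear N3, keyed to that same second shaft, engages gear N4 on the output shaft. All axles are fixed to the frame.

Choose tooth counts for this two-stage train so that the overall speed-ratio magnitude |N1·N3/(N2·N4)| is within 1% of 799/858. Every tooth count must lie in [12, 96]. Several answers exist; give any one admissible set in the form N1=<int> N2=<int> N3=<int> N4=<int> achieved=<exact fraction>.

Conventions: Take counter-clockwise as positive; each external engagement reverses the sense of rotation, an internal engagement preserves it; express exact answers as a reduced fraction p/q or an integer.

class = fixed-axis compound train [2-stage, 799/858 wanted]
target = 799/858 in lowest terms: an exact hit needs N1·N3 = k·799 and N2·N4 = k·858 for one integer k, every count in [12, 96]; additionally prefer no 1:1 stage (N1 ≠ N2, N3 ≠ N4)
k = 1: N1·N3 = 799 = 17·47, N2·N4 = 858 = 13·66
achieved = 17·47/(13·66) = 799/858; |achieved − target| = 0 ≤ 799/85800 ✓

N1=17 N2=13 N3=47 N4=66 achieved=799/858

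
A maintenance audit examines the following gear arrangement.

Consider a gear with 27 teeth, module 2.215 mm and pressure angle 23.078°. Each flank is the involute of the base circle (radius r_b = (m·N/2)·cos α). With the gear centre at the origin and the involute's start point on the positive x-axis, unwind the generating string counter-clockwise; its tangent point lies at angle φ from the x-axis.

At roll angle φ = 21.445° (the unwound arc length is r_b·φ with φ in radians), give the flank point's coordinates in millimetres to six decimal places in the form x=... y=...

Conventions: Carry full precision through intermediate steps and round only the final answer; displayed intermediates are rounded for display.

x=29.369403 y=0.474105

class = single-mesh tooth geometry [base-circle involute, m = 2.215, 27T]
pitch radius r_p = m·N/2 = 2.215·27/2 = 29.902500
base radius r_b = r_p·cos α = 29.902500·cos 23.078° = 27.509465
roll angle φ = 21.445° = 0.37428586 rad
x = r_b·(cos φ + φ·sin φ) = 29.369403
y = r_b·(sin φ − φ·cos φ) = 0.474105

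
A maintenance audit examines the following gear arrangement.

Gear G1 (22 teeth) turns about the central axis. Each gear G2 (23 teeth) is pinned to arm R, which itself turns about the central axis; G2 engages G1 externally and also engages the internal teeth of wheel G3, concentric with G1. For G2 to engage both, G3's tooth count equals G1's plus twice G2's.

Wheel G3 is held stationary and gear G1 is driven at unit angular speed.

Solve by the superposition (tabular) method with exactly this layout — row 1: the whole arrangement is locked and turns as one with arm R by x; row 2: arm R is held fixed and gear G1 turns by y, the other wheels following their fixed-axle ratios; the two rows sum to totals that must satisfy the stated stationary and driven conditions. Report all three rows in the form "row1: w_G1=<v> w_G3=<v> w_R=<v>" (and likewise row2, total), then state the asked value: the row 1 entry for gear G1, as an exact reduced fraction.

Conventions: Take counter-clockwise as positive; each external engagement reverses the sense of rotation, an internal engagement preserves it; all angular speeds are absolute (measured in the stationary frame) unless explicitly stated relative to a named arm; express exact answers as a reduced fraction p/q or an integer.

row1: w_G1=11/45 w_G3=11/45 w_R=11/45
row2: w_G1=34/45 w_G3=-11/45 w_R=0
total: w_G1=1 w_G3=0 w_R=11/45
asked value: 11/45

class = planetary set [G3 = 22+2·23 = 68; Willis about the carrier]
superposition row 1 [locked train]: every member turns x
row 2 — arm fixed, fixed-axis ratios: sun y, ring −(22/68)·y, arm 0
boundary: total ω_ring = x − (22/68)·y = 0 and total ω_sun = x + y = 1  ⇒  y = 34/45, x = 11/45
row 2 ring = −(22/68)·34/45 = -11/45
totals (row 1 + row 2): sun 11/45 + 34/45 = 1, ring 11/45 + (-11/45) = 0, arm 11/45 + 0 = 11/45
asked cell (row1, sun) = 11/45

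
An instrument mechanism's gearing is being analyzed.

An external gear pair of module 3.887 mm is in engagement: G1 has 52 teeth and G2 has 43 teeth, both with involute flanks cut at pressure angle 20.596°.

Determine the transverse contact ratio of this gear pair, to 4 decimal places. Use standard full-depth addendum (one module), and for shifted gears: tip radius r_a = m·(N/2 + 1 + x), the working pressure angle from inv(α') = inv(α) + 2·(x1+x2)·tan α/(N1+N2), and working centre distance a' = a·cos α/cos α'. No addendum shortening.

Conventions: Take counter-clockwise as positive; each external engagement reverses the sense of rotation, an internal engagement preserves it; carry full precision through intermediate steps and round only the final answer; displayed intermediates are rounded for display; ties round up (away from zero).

class = single-mesh tooth geometry [involute pair 52T × 43T, m = 3.887]
base radii: r_b1 = 94.602531, r_b2 = 78.229016
tip radii: r_a1 = 104.949000, r_a2 = 87.457500
no profile shift: α' = α, a' = a
action lengths: √(r_a1²−r_b1²) = 45.438461, √(r_a2²−r_b2²) = 39.102882
base pitch p_b = π·m·cos α = 11.430870
CR = (45.438461 + 39.102882 − 184.632500·sin 20.59600°)/11.430870 = 1.713956
contact ratio ≈ 1.7140

1.7140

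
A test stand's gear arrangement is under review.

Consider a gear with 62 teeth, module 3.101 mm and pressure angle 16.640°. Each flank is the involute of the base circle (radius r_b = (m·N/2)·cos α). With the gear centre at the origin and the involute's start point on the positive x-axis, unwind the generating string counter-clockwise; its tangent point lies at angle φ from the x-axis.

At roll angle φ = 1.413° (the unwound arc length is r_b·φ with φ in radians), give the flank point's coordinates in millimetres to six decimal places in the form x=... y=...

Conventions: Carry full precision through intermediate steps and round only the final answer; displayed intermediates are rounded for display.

topology: single-mesh involute geometry — m = 3.101, N = 62
pitch radius r_p = m·N/2 = 3.101·62/2 = 96.131000
base radius r_b = r_p·cos α = 96.131000·cos 16.640° = 92.105312
roll angle φ = 1.413° = 0.02466150 rad
x = r_b·(cos φ + φ·sin φ) = 92.133316
y = r_b·(sin φ − φ·cos φ) = 0.000460

x=92.133316 y=0.000460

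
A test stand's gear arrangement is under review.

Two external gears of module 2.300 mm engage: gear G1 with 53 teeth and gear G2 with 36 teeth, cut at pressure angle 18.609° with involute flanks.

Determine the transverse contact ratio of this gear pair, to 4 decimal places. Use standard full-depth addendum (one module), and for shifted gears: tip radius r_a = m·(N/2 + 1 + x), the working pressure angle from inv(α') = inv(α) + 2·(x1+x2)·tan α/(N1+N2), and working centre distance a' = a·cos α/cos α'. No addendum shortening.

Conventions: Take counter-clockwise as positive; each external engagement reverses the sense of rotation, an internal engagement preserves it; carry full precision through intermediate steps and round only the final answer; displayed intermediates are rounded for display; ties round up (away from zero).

recognized (one external pair, fixed centres): single-mesh tooth geometry, m = 2.300, N1 = 53, N2 = 36
base radii: r_b1 = 57.763430, r_b2 = 39.235537
tip radii: r_a1 = 63.250000, r_a2 = 43.700000
no profile shift: α' = α, a' = a
action lengths: √(r_a1²−r_b1²) = 25.767201, √(r_a2²−r_b2²) = 19.242209
base pitch p_b = π·m·cos α = 6.847893
CR = (25.767201 + 19.242209 − 102.350000·sin 18.60900°)/6.847893 = 1.803283
contact ratio ≈ 1.8033

1.8033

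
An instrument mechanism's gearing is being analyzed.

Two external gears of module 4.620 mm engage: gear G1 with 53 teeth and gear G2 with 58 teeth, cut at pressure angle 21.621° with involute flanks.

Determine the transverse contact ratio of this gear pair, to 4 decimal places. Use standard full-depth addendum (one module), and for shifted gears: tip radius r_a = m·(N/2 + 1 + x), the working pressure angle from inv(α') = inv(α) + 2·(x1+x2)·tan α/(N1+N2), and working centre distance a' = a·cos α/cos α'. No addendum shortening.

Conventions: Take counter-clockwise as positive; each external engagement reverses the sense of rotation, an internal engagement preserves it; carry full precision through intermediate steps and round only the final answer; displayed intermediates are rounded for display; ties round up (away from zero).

recognized (one external pair, fixed centres): single-mesh tooth geometry, m = 4.620, N1 = 53, N2 = 58
base radii: r_b1 = 113.816009, r_b2 = 124.553368
tip radii: r_a1 = 127.050000, r_a2 = 138.600000
no profile shift: α' = α, a' = a
action lengths: √(r_a1²−r_b1²) = 56.459000, √(r_a2²−r_b2²) = 60.798179
base pitch p_b = π·m·cos α = 13.492964
CR = (56.459000 + 60.798179 − 256.410000·sin 21.62100°)/13.492964 = 1.688212
contact ratio ≈ 1.6882

1.6882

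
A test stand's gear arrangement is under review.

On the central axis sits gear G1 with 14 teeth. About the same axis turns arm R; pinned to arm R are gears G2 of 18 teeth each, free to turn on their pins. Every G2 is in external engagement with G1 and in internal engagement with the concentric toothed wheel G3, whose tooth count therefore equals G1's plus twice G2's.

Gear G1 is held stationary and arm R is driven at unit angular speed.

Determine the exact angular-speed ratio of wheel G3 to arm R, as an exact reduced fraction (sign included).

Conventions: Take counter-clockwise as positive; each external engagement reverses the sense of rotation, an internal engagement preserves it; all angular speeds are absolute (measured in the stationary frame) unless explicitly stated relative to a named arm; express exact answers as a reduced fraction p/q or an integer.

planetary set (14T centre, 18T on arm, 50T internal) — Willis relation
ring teeth: 14 + 2·18 = 50
14(ω_sun−ω_arm) = −50(ω_ring−ω_arm),  ω_sun = 0, ω_arm = 1
ω_ring = 1 − (14/50)(0−1) = 32/25
ω_out/ω_in = 32/25

32/25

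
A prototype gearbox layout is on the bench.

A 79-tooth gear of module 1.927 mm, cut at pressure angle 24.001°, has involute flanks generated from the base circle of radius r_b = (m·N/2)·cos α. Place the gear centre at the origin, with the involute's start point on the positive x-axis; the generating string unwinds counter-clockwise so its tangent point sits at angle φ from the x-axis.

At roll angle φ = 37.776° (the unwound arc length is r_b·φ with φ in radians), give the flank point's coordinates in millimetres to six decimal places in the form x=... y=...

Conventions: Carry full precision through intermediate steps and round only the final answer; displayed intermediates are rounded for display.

x=83.045544 y=6.358679

topology: single-mesh involute geometry — m = 1.927, N = 79
pitch radius r_p = m·N/2 = 1.927·79/2 = 76.116500
base radius r_b = r_p·cos α = 76.116500·cos 24.001° = 69.535342
roll angle φ = 37.776° = 0.65931558 rad
x = r_b·(cos φ + φ·sin φ) = 83.045544
y = r_b·(sin φ − φ·cos φ) = 6.358679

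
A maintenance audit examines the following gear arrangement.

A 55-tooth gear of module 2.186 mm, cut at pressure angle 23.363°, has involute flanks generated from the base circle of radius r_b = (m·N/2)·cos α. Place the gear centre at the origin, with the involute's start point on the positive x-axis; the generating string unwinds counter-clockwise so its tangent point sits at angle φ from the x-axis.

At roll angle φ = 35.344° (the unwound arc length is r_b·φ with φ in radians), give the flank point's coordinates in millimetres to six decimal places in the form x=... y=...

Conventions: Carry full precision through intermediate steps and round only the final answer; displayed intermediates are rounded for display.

topology: single-mesh involute geometry — m = 2.186, N = 55
pitch radius r_p = m·N/2 = 2.186·55/2 = 60.115000
base radius r_b = r_p·cos α = 60.115000·cos 23.363° = 55.186225
roll angle φ = 35.344° = 0.61686917 rad
x = r_b·(cos φ + φ·sin φ) = 64.708203
y = r_b·(sin φ − φ·cos φ) = 4.155963

x=64.708203 y=4.155963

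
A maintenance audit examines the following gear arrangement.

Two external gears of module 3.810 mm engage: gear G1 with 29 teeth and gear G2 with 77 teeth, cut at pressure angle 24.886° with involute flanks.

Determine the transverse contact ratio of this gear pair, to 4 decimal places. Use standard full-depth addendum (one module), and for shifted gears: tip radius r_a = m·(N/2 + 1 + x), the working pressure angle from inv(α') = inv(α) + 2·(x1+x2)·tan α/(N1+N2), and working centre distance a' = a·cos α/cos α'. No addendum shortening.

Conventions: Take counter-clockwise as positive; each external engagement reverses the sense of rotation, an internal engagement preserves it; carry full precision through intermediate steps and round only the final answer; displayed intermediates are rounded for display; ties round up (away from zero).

class = single-mesh tooth geometry [involute pair 29T × 77T, m = 3.810]
base radii: r_b1 = 50.115329, r_b2 = 133.064838
tip radii: r_a1 = 59.055000, r_a2 = 150.495000
no profile shift: α' = α, a' = a
action lengths: √(r_a1²−r_b1²) = 31.240148, √(r_a2²−r_b2²) = 70.302873
base pitch p_b = π·m·cos α = 10.858065
CR = (31.240148 + 70.302873 − 201.930000·sin 24.88600°)/10.858065 = 1.525872
contact ratio ≈ 1.5259

1.5259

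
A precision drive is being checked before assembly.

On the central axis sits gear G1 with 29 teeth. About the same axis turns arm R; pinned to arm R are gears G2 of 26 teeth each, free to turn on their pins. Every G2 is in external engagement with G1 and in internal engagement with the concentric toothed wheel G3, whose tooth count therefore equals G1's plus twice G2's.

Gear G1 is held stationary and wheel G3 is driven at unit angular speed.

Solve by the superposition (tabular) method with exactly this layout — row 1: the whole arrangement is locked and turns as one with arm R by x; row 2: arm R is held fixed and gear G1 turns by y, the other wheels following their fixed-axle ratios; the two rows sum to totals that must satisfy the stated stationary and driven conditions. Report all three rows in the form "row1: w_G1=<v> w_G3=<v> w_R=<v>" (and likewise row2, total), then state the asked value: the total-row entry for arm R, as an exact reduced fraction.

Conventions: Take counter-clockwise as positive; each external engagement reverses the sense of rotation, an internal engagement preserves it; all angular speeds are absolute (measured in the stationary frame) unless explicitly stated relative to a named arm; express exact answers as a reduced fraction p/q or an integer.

row1: w_G1=81/110 w_G3=81/110 w_R=81/110
row2: w_G1=-81/110 w_G3=29/110 w_R=0
total: w_G1=0 w_G3=1 w_R=81/110
asked value: 81/110

planetary set (29T centre, 26T on arm, 81T internal) — Willis relation
row 1 (train locked, turned with arm): all members turn x
row 2 (arm held, sun turns y): ω_ring = −(29/81)·y, ω_arm = 0
boundary: total ω_sun = x + y = 0 and total ω_ring = x − (29/81)·y = 1  ⇒  y = -81/110, x = 81/110
row 2 ring = −(29/81)·(-81/110) = 29/110
totals (row 1 + row 2): sun 81/110 + (-81/110) = 0, ring 81/110 + 29/110 = 1, arm 81/110 + 0 = 81/110
asked cell (total, arm) = 81/110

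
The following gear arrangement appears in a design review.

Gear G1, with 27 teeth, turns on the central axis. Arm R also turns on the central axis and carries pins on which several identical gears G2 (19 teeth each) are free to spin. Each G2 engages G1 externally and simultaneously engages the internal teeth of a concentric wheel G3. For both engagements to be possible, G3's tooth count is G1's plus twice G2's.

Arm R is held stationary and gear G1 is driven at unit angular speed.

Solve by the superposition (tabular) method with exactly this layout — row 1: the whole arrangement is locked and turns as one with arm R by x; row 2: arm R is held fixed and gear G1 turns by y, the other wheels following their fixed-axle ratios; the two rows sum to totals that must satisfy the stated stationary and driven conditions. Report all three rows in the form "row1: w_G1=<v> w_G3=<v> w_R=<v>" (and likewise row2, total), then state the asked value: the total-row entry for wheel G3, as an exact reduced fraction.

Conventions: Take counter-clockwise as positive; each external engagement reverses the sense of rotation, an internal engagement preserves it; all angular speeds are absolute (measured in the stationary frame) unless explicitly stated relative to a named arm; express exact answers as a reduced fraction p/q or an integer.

row1: w_G1=0 w_G3=0 w_R=0
row2: w_G1=1 w_G3=-27/65 w_R=0
total: w_G1=1 w_G3=-27/65 w_R=0
asked value: -27/65

planetary set (27T centre, 19T on arm, 65T internal) — Willis relation
superposition row 1 [locked train]: every member turns x
row 2 — arm fixed, fixed-axis ratios: sun y, ring −(27/65)·y, arm 0
boundary: total ω_arm = x = 0 and total ω_sun = x + y = 1  ⇒  y = 1, x = 0
row 2 ring = −(27/65)·1 = -27/65
totals (row 1 + row 2): sun 0 + 1 = 1, ring 0 + (-27/65) = -27/65, arm 0 + 0 = 0
asked cell (total, ring) = -27/65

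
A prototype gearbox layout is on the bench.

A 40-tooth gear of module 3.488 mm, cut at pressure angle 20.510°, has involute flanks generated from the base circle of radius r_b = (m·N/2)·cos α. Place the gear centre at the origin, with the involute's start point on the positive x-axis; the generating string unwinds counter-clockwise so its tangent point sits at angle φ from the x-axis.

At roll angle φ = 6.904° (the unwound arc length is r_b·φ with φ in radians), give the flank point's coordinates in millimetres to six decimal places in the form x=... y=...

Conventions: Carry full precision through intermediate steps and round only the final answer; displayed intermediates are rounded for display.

x=65.810609 y=0.038049

single-mesh involute tooth geometry (40T wheel at module 3.488)
pitch radius r_p = m·N/2 = 3.488·40/2 = 69.760000
base radius r_b = r_p·cos α = 69.760000·cos 20.510° = 65.337987
roll angle φ = 6.904° = 0.12049753 rad
x = r_b·(cos φ + φ·sin φ) = 65.810609
y = r_b·(sin φ − φ·cos φ) = 0.038049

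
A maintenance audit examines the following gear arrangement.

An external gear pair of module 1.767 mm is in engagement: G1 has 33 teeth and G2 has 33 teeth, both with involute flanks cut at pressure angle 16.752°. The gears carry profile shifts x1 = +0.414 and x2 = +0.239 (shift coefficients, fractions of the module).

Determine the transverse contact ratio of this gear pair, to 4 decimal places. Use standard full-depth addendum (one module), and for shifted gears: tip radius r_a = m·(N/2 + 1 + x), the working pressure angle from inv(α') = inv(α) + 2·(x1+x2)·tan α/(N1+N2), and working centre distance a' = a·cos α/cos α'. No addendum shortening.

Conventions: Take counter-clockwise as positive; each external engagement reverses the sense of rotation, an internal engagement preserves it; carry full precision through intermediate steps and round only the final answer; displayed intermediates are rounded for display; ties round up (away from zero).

1.6932

class = single-mesh tooth geometry [involute pair 33T × 33T, m = 1.767]
base radii: r_b1 = 27.918178, r_b2 = 27.918178
tip radii: r_a1 = 31.654038, r_a2 = 31.344813
inv(α') = inv(16.752°) + 2·(+0.414+0.239)·tan α/(33+33) = 0.01458258  ⇒  α' = 19.85975°
a' = a·cos α / cos α' = 58.3110·cos 16.752°/cos 19.85975° = 59.367097
action lengths: √(r_a1²−r_b1²) = 14.918225, √(r_a2²−r_b2²) = 14.250355
base pitch p_b = π·m·cos α = 5.315609
CR = (14.918225 + 14.250355 − 59.367097·sin 19.85975°)/5.315609 = 1.693212
contact ratio ≈ 1.6932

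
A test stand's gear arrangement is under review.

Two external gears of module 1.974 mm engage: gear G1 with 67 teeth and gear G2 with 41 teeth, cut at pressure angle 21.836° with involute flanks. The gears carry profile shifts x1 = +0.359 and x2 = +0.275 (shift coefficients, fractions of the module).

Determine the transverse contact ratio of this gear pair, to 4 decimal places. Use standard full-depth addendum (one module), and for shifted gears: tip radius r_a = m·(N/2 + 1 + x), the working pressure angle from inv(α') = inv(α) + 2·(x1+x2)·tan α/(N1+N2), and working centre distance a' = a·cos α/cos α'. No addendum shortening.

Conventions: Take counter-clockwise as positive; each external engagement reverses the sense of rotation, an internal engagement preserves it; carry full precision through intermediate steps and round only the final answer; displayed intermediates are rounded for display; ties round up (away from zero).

single-mesh involute tooth geometry (67T engaging 41T at module 1.974)
base radii: r_b1 = 61.384397, r_b2 = 37.563586
tip radii: r_a1 = 68.811666, r_a2 = 42.983850
inv(α') = inv(21.836°) + 2·(+0.359+0.275)·tan α/(67+41) = 0.02429491  ⇒  α' = 23.38877°
a' = a·cos α / cos α' = 106.5960·cos 21.836°/cos 23.38877° = 107.806149
action lengths: √(r_a1²−r_b1²) = 31.096643, √(r_a2²−r_b2²) = 20.894697
base pitch p_b = π·m·cos α = 5.756560
CR = (31.096643 + 20.894697 − 107.806149·sin 23.38877°)/5.756560 = 1.597439
contact ratio ≈ 1.5974

1.5974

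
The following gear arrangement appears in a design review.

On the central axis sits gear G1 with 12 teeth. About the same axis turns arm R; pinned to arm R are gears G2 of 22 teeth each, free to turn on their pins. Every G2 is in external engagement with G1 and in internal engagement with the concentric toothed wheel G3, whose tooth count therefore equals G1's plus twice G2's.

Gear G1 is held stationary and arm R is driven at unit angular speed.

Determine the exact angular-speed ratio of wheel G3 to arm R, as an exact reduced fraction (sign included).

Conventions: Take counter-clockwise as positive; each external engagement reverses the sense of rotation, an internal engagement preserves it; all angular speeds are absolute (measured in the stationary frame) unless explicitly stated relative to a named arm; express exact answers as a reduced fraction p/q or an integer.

planetary set (12T centre, 22T on arm, 56T internal) — Willis relation
ring teeth: 12 + 2·22 = 56
12(ω_sun−ω_arm) = −56(ω_ring−ω_arm),  ω_sun = 0, ω_arm = 1
ω_ring = 1 − (12/56)(0−1) = 17/14
ω_out/ω_in = 17/14

17/14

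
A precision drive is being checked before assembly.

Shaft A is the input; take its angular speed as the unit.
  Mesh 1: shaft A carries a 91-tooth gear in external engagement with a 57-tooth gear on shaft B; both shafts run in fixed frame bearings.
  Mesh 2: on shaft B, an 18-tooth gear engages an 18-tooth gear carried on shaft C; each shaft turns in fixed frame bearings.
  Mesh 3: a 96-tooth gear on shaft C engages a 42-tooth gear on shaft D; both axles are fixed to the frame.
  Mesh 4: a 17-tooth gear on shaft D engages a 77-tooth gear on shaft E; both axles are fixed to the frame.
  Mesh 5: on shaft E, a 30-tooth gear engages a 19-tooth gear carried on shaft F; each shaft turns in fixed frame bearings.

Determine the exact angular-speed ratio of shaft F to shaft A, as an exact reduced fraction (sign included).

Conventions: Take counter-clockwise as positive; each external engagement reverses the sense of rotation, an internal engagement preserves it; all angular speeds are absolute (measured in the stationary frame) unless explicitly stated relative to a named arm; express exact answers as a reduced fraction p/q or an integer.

class = fixed-axis compound train [5 meshes; 5 ratios multiply, 5 sense flips]
mesh 1 [91T→57T]: running ratio 91/57, sense −
mesh 2 [18T→18T]: running ratio 91/57, sense +
mesh 3 [96T→42T]: running ratio 208/57, sense −
mesh 4 [17T→77T]: running ratio 3536/4389, sense +
mesh 5 [30T→19T]: running ratio 35360/27797, sense −
ω_out/ω_in = -35360/27797

-35360/27797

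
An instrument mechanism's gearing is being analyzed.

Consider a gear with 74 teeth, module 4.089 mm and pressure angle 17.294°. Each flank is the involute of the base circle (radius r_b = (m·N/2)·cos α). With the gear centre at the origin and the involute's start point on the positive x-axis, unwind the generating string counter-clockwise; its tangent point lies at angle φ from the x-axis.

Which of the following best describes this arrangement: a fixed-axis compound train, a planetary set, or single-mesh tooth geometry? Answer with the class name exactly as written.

single-mesh involute tooth geometry (74T wheel at module 4.089)
classification: single-mesh tooth geometry

single-mesh tooth geometry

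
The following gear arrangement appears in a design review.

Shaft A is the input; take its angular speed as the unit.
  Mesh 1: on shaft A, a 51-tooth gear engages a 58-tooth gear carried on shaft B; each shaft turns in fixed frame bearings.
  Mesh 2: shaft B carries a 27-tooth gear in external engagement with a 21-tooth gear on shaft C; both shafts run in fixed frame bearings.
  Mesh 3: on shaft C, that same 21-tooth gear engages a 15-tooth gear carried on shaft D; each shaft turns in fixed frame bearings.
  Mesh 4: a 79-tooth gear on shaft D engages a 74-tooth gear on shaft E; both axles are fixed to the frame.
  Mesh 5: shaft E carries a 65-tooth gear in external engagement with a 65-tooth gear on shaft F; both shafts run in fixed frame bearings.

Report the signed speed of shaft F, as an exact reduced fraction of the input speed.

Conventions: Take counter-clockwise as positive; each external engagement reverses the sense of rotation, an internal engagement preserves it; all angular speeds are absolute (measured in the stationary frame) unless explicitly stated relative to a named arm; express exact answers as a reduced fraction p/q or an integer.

5-mesh fixed-axis compound train (all bearings frame-fixed)
mesh 1 [51T→58T]: |ω|/ω_in = 1×51/58 = 51/58, sense flips to −
mesh 2 [27T→21T]: |ω|/ω_in = (51/58)×27/21 = 459/406, sense flips to +
mesh 3 [21T→15T]: |ω|/ω_in = (459/406)×21/15 = 459/290, sense flips to −
mesh 4 [79T→74T]: |ω|/ω_in = (459/290)×79/74 = 36261/21460, sense flips to +
mesh 5 [65T→65T]: |ω|/ω_in = (36261/21460)×65/65 = 36261/21460, sense flips to −
signed output speed (× input speed) = -36261/21460

-36261/21460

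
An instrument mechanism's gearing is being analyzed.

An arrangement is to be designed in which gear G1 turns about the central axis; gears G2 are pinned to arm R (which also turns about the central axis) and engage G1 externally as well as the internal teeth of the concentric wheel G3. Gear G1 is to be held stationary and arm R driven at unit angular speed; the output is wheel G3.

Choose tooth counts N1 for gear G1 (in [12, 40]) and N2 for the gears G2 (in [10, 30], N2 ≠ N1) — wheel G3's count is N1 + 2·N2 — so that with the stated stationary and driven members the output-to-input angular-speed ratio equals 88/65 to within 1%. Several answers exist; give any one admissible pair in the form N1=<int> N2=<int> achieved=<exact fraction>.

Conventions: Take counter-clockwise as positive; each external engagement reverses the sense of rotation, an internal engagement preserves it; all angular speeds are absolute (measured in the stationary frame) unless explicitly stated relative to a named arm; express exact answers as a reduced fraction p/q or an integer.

N1=23 N2=21 achieved=88/65

topology: planetary set — design target 88/65, arm = carrier (Willis)
Willis with ω_sun = 0: ω_ring/ω_arm = (N1+N3)/N3; set equal to 88/65  ⇒  N3/N1 = 1/(88/65 − 1) = 65/23
N3 = N1 + 2·N2  ⇒  N2/N1 = (N3/N1 − 1)/2 = (65/23 − 1)/2 = 21/23
smallest multiple with N1 ≥ 12 and N2 ≥ 10: k = 1  ⇒  N1 = 1·23 = 23, N2 = 1·21 = 21 (N1 ≤ 40, N2 ≤ 30, N2 ≠ N1 ✓), N3 = 23 + 2·21 = 65
check: (N1+N3)/N3 with N1 = 23, N3 = 65 gives 88/65; |achieved − target| = 0 ≤ 22/1625 ✓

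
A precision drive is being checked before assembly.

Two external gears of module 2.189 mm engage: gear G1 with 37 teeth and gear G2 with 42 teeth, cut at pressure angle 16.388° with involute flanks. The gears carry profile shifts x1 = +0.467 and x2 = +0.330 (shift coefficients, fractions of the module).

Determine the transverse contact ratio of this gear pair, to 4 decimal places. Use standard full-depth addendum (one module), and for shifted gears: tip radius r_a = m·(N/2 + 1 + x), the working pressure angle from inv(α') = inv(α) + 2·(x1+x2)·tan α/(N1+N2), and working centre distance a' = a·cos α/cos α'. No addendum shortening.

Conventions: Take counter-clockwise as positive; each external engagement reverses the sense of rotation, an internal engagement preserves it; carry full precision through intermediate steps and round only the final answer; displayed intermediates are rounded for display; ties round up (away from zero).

recognized (one external pair, fixed centres): single-mesh tooth geometry, m = 2.189, N1 = 37, N2 = 42
base radii: r_b1 = 38.851252, r_b2 = 44.101421
tip radii: r_a1 = 43.707763, r_a2 = 48.880370
inv(α') = inv(16.388°) + 2·(+0.467+0.330)·tan α/(37+42) = 0.01399777  ⇒  α' = 19.59924°
a' = a·cos α / cos α' = 86.4655·cos 16.388°/cos 19.59924° = 88.054376
action lengths: √(r_a1²−r_b1²) = 20.023705, √(r_a2²−r_b2²) = 21.079734
base pitch p_b = π·m·cos α = 6.597557
CR = (20.023705 + 21.079734 − 88.054376·sin 19.59924°)/6.597557 = 1.753158
contact ratio ≈ 1.7532

1.7532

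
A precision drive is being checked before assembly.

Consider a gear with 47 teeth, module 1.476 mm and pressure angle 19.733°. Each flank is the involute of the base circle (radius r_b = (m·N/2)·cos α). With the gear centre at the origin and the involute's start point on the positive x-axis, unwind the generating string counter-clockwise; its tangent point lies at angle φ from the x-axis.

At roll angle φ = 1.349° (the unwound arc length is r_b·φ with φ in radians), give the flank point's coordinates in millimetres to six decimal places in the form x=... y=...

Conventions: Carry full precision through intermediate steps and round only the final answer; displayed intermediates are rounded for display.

topology: single-mesh involute geometry — m = 1.476, N = 47
pitch radius r_p = m·N/2 = 1.476·47/2 = 34.686000
base radius r_b = r_p·cos α = 34.686000·cos 19.733° = 32.649108
roll angle φ = 1.349° = 0.02354449 rad
x = r_b·(cos φ + φ·sin φ) = 32.658156
y = r_b·(sin φ − φ·cos φ) = 0.000142

x=32.658156 y=0.000142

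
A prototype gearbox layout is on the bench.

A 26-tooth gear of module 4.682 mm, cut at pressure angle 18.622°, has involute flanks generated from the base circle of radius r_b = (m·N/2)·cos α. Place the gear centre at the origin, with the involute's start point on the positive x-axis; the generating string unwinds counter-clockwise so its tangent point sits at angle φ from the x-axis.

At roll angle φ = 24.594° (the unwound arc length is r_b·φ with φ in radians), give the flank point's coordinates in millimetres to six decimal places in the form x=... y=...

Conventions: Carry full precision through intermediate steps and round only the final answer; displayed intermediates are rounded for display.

single-mesh involute tooth geometry (26T wheel at module 4.682)
pitch radius r_p = m·N/2 = 4.682·26/2 = 60.866000
base radius r_b = r_p·cos α = 60.866000·cos 18.622° = 57.679413
roll angle φ = 24.594° = 0.42924628 rad
x = r_b·(cos φ + φ·sin φ) = 62.750922
y = r_b·(sin φ − φ·cos φ) = 1.492781

x=62.750922 y=1.492781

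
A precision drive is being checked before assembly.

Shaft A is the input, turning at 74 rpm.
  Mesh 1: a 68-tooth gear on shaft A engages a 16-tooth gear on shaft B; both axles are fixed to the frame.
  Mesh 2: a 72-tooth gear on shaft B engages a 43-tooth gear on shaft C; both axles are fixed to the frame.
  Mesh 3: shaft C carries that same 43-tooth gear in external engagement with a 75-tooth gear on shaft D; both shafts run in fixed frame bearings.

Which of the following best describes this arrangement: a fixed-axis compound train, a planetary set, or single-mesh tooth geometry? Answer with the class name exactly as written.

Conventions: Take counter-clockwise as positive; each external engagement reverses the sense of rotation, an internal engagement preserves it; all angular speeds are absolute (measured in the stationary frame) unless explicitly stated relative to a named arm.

fixed-axis compound train

recognized (4 fixed axles, 3 meshes): fixed-axis compound train
classification: fixed-axis compound train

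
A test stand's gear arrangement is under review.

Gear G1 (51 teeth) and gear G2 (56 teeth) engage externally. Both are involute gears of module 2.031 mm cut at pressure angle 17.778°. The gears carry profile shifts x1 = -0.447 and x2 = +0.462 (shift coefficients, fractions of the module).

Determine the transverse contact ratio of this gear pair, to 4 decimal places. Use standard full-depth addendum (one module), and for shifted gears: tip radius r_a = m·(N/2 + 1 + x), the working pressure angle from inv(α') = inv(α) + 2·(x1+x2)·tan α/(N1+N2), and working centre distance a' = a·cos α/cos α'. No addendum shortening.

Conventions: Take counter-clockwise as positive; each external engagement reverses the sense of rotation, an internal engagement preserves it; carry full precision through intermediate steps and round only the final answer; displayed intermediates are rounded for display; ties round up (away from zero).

1.8688

single-mesh involute tooth geometry (51T engaging 56T at module 2.031)
base radii: r_b1 = 49.317333, r_b2 = 54.152365
tip radii: r_a1 = 52.913643, r_a2 = 59.837322
inv(α') = inv(17.778°) + 2·(-0.447+0.462)·tan α/(51+56) = 0.01044664  ⇒  α' = 17.82795°
a' = a·cos α / cos α' = 108.6585·cos 17.778°/cos 17.82795° = 108.688924
action lengths: √(r_a1²−r_b1²) = 19.174314, √(r_a2²−r_b2²) = 25.456363
base pitch p_b = π·m·cos α = 6.075881
CR = (19.174314 + 25.456363 − 108.688924·sin 17.82795°)/6.075881 = 1.868783
contact ratio ≈ 1.8688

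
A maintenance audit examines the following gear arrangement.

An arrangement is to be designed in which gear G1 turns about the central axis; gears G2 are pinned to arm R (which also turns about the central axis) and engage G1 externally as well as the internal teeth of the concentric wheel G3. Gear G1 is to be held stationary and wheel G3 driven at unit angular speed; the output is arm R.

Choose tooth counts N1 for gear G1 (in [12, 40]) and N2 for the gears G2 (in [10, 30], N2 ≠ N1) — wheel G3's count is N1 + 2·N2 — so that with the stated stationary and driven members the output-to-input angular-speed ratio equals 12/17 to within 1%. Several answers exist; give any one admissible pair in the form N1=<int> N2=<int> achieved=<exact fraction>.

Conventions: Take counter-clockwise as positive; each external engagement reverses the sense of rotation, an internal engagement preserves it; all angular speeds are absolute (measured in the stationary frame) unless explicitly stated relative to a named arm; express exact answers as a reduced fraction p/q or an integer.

class = planetary set [ratio 12/17 wanted; Willis about the carrier]
Willis with ω_sun = 0: ω_arm/ω_ring = N3/(N1+N3); set equal to 12/17  ⇒  N3/N1 = (12/17)/(1 − 12/17) = 12/5
N3 = N1 + 2·N2  ⇒  N2/N1 = (N3/N1 − 1)/2 = (12/5 − 1)/2 = 7/10
smallest multiple with N1 ≥ 12 and N2 ≥ 10: k = 2  ⇒  N1 = 2·10 = 20, N2 = 2·7 = 14 (N1 ≤ 40, N2 ≤ 30, N2 ≠ N1 ✓), N3 = 20 + 2·14 = 48
check: N3/(N1+N3) with N1 = 20, N3 = 48 gives 12/17; |achieved − target| = 0 ≤ 3/425 ✓

N1=20 N2=14 achieved=12/17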